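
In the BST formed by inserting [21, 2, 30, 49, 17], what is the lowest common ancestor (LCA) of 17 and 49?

Tree insertion order: [21, 2, 30, 49, 17]
Tree (level-order array): [21, 2, 30, None, 17, None, 49]
In a BST, the LCA of p=17, q=49 is the first node v on the
root-to-leaf path with p <= v <= q (go left if both < v, right if both > v).
Walk from root:
  at 21: 17 <= 21 <= 49, this is the LCA
LCA = 21


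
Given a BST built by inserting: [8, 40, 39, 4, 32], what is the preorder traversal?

Tree insertion order: [8, 40, 39, 4, 32]
Tree (level-order array): [8, 4, 40, None, None, 39, None, 32]
Preorder traversal: [8, 4, 40, 39, 32]


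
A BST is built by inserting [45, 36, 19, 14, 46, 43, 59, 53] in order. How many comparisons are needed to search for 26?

Search path for 26: 45 -> 36 -> 19
Found: False
Comparisons: 3


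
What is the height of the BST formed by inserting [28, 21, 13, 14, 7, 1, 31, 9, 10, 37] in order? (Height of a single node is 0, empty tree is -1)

Insertion order: [28, 21, 13, 14, 7, 1, 31, 9, 10, 37]
Tree (level-order array): [28, 21, 31, 13, None, None, 37, 7, 14, None, None, 1, 9, None, None, None, None, None, 10]
Compute height bottom-up (empty subtree = -1):
  height(1) = 1 + max(-1, -1) = 0
  height(10) = 1 + max(-1, -1) = 0
  height(9) = 1 + max(-1, 0) = 1
  height(7) = 1 + max(0, 1) = 2
  height(14) = 1 + max(-1, -1) = 0
  height(13) = 1 + max(2, 0) = 3
  height(21) = 1 + max(3, -1) = 4
  height(37) = 1 + max(-1, -1) = 0
  height(31) = 1 + max(-1, 0) = 1
  height(28) = 1 + max(4, 1) = 5
Height = 5


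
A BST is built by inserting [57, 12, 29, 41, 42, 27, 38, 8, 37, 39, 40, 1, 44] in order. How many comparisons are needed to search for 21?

Search path for 21: 57 -> 12 -> 29 -> 27
Found: False
Comparisons: 4


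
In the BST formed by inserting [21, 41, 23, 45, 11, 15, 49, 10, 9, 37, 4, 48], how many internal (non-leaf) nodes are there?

Tree built from: [21, 41, 23, 45, 11, 15, 49, 10, 9, 37, 4, 48]
Tree (level-order array): [21, 11, 41, 10, 15, 23, 45, 9, None, None, None, None, 37, None, 49, 4, None, None, None, 48]
Rule: An internal node has at least one child.
Per-node child counts:
  node 21: 2 child(ren)
  node 11: 2 child(ren)
  node 10: 1 child(ren)
  node 9: 1 child(ren)
  node 4: 0 child(ren)
  node 15: 0 child(ren)
  node 41: 2 child(ren)
  node 23: 1 child(ren)
  node 37: 0 child(ren)
  node 45: 1 child(ren)
  node 49: 1 child(ren)
  node 48: 0 child(ren)
Matching nodes: [21, 11, 10, 9, 41, 23, 45, 49]
Count of internal (non-leaf) nodes: 8


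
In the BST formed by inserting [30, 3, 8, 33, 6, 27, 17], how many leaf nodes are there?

Tree built from: [30, 3, 8, 33, 6, 27, 17]
Tree (level-order array): [30, 3, 33, None, 8, None, None, 6, 27, None, None, 17]
Rule: A leaf has 0 children.
Per-node child counts:
  node 30: 2 child(ren)
  node 3: 1 child(ren)
  node 8: 2 child(ren)
  node 6: 0 child(ren)
  node 27: 1 child(ren)
  node 17: 0 child(ren)
  node 33: 0 child(ren)
Matching nodes: [6, 17, 33]
Count of leaf nodes: 3


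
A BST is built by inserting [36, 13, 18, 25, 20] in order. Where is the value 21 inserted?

Starting tree (level order): [36, 13, None, None, 18, None, 25, 20]
Insertion path: 36 -> 13 -> 18 -> 25 -> 20
Result: insert 21 as right child of 20
Final tree (level order): [36, 13, None, None, 18, None, 25, 20, None, None, 21]


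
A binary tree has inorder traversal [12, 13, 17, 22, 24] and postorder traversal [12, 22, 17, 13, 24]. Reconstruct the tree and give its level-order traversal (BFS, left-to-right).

Inorder:   [12, 13, 17, 22, 24]
Postorder: [12, 22, 17, 13, 24]
Algorithm: postorder visits root last, so walk postorder right-to-left;
each value is the root of the current inorder slice — split it at that
value, recurse on the right subtree first, then the left.
Recursive splits:
  root=24; inorder splits into left=[12, 13, 17, 22], right=[]
  root=13; inorder splits into left=[12], right=[17, 22]
  root=17; inorder splits into left=[], right=[22]
  root=22; inorder splits into left=[], right=[]
  root=12; inorder splits into left=[], right=[]
Reconstructed level-order: [24, 13, 12, 17, 22]


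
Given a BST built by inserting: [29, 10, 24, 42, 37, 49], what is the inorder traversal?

Tree insertion order: [29, 10, 24, 42, 37, 49]
Tree (level-order array): [29, 10, 42, None, 24, 37, 49]
Inorder traversal: [10, 24, 29, 37, 42, 49]


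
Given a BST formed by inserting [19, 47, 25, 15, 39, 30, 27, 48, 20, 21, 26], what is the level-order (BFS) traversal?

Tree insertion order: [19, 47, 25, 15, 39, 30, 27, 48, 20, 21, 26]
Tree (level-order array): [19, 15, 47, None, None, 25, 48, 20, 39, None, None, None, 21, 30, None, None, None, 27, None, 26]
BFS from the root, enqueuing left then right child of each popped node:
  queue [19] -> pop 19, enqueue [15, 47], visited so far: [19]
  queue [15, 47] -> pop 15, enqueue [none], visited so far: [19, 15]
  queue [47] -> pop 47, enqueue [25, 48], visited so far: [19, 15, 47]
  queue [25, 48] -> pop 25, enqueue [20, 39], visited so far: [19, 15, 47, 25]
  queue [48, 20, 39] -> pop 48, enqueue [none], visited so far: [19, 15, 47, 25, 48]
  queue [20, 39] -> pop 20, enqueue [21], visited so far: [19, 15, 47, 25, 48, 20]
  queue [39, 21] -> pop 39, enqueue [30], visited so far: [19, 15, 47, 25, 48, 20, 39]
  queue [21, 30] -> pop 21, enqueue [none], visited so far: [19, 15, 47, 25, 48, 20, 39, 21]
  queue [30] -> pop 30, enqueue [27], visited so far: [19, 15, 47, 25, 48, 20, 39, 21, 30]
  queue [27] -> pop 27, enqueue [26], visited so far: [19, 15, 47, 25, 48, 20, 39, 21, 30, 27]
  queue [26] -> pop 26, enqueue [none], visited so far: [19, 15, 47, 25, 48, 20, 39, 21, 30, 27, 26]
Result: [19, 15, 47, 25, 48, 20, 39, 21, 30, 27, 26]


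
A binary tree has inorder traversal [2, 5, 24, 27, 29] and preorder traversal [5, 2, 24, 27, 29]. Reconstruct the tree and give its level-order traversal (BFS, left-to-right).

Inorder:  [2, 5, 24, 27, 29]
Preorder: [5, 2, 24, 27, 29]
Algorithm: preorder visits root first, so consume preorder in order;
for each root, split the current inorder slice at that value into
left-subtree inorder and right-subtree inorder, then recurse.
Recursive splits:
  root=5; inorder splits into left=[2], right=[24, 27, 29]
  root=2; inorder splits into left=[], right=[]
  root=24; inorder splits into left=[], right=[27, 29]
  root=27; inorder splits into left=[], right=[29]
  root=29; inorder splits into left=[], right=[]
Reconstructed level-order: [5, 2, 24, 27, 29]


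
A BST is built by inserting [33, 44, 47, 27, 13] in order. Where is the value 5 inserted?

Starting tree (level order): [33, 27, 44, 13, None, None, 47]
Insertion path: 33 -> 27 -> 13
Result: insert 5 as left child of 13
Final tree (level order): [33, 27, 44, 13, None, None, 47, 5]


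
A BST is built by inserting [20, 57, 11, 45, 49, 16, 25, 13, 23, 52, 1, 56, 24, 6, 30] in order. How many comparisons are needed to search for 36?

Search path for 36: 20 -> 57 -> 45 -> 25 -> 30
Found: False
Comparisons: 5


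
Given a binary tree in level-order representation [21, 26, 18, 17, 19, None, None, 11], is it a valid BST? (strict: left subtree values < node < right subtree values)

Level-order array: [21, 26, 18, 17, 19, None, None, 11]
Validate using subtree bounds (lo, hi): at each node, require lo < value < hi,
then recurse left with hi=value and right with lo=value.
Preorder trace (stopping at first violation):
  at node 21 with bounds (-inf, +inf): OK
  at node 26 with bounds (-inf, 21): VIOLATION
Node 26 violates its bound: not (-inf < 26 < 21).
Result: Not a valid BST


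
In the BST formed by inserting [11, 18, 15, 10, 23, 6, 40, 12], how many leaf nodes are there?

Tree built from: [11, 18, 15, 10, 23, 6, 40, 12]
Tree (level-order array): [11, 10, 18, 6, None, 15, 23, None, None, 12, None, None, 40]
Rule: A leaf has 0 children.
Per-node child counts:
  node 11: 2 child(ren)
  node 10: 1 child(ren)
  node 6: 0 child(ren)
  node 18: 2 child(ren)
  node 15: 1 child(ren)
  node 12: 0 child(ren)
  node 23: 1 child(ren)
  node 40: 0 child(ren)
Matching nodes: [6, 12, 40]
Count of leaf nodes: 3


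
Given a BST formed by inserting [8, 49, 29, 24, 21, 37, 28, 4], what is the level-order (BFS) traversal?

Tree insertion order: [8, 49, 29, 24, 21, 37, 28, 4]
Tree (level-order array): [8, 4, 49, None, None, 29, None, 24, 37, 21, 28]
BFS from the root, enqueuing left then right child of each popped node:
  queue [8] -> pop 8, enqueue [4, 49], visited so far: [8]
  queue [4, 49] -> pop 4, enqueue [none], visited so far: [8, 4]
  queue [49] -> pop 49, enqueue [29], visited so far: [8, 4, 49]
  queue [29] -> pop 29, enqueue [24, 37], visited so far: [8, 4, 49, 29]
  queue [24, 37] -> pop 24, enqueue [21, 28], visited so far: [8, 4, 49, 29, 24]
  queue [37, 21, 28] -> pop 37, enqueue [none], visited so far: [8, 4, 49, 29, 24, 37]
  queue [21, 28] -> pop 21, enqueue [none], visited so far: [8, 4, 49, 29, 24, 37, 21]
  queue [28] -> pop 28, enqueue [none], visited so far: [8, 4, 49, 29, 24, 37, 21, 28]
Result: [8, 4, 49, 29, 24, 37, 21, 28]


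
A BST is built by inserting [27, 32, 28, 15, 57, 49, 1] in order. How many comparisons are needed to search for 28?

Search path for 28: 27 -> 32 -> 28
Found: True
Comparisons: 3


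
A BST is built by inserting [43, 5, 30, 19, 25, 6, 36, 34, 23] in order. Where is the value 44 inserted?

Starting tree (level order): [43, 5, None, None, 30, 19, 36, 6, 25, 34, None, None, None, 23]
Insertion path: 43
Result: insert 44 as right child of 43
Final tree (level order): [43, 5, 44, None, 30, None, None, 19, 36, 6, 25, 34, None, None, None, 23]


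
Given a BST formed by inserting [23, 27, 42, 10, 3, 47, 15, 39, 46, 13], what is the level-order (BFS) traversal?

Tree insertion order: [23, 27, 42, 10, 3, 47, 15, 39, 46, 13]
Tree (level-order array): [23, 10, 27, 3, 15, None, 42, None, None, 13, None, 39, 47, None, None, None, None, 46]
BFS from the root, enqueuing left then right child of each popped node:
  queue [23] -> pop 23, enqueue [10, 27], visited so far: [23]
  queue [10, 27] -> pop 10, enqueue [3, 15], visited so far: [23, 10]
  queue [27, 3, 15] -> pop 27, enqueue [42], visited so far: [23, 10, 27]
  queue [3, 15, 42] -> pop 3, enqueue [none], visited so far: [23, 10, 27, 3]
  queue [15, 42] -> pop 15, enqueue [13], visited so far: [23, 10, 27, 3, 15]
  queue [42, 13] -> pop 42, enqueue [39, 47], visited so far: [23, 10, 27, 3, 15, 42]
  queue [13, 39, 47] -> pop 13, enqueue [none], visited so far: [23, 10, 27, 3, 15, 42, 13]
  queue [39, 47] -> pop 39, enqueue [none], visited so far: [23, 10, 27, 3, 15, 42, 13, 39]
  queue [47] -> pop 47, enqueue [46], visited so far: [23, 10, 27, 3, 15, 42, 13, 39, 47]
  queue [46] -> pop 46, enqueue [none], visited so far: [23, 10, 27, 3, 15, 42, 13, 39, 47, 46]
Result: [23, 10, 27, 3, 15, 42, 13, 39, 47, 46]


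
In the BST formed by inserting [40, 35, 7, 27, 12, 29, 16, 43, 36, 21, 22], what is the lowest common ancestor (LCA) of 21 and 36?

Tree insertion order: [40, 35, 7, 27, 12, 29, 16, 43, 36, 21, 22]
Tree (level-order array): [40, 35, 43, 7, 36, None, None, None, 27, None, None, 12, 29, None, 16, None, None, None, 21, None, 22]
In a BST, the LCA of p=21, q=36 is the first node v on the
root-to-leaf path with p <= v <= q (go left if both < v, right if both > v).
Walk from root:
  at 40: both 21 and 36 < 40, go left
  at 35: 21 <= 35 <= 36, this is the LCA
LCA = 35


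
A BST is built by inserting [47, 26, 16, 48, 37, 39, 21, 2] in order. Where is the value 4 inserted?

Starting tree (level order): [47, 26, 48, 16, 37, None, None, 2, 21, None, 39]
Insertion path: 47 -> 26 -> 16 -> 2
Result: insert 4 as right child of 2
Final tree (level order): [47, 26, 48, 16, 37, None, None, 2, 21, None, 39, None, 4]


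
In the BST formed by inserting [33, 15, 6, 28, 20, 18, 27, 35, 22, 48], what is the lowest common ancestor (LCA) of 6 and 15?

Tree insertion order: [33, 15, 6, 28, 20, 18, 27, 35, 22, 48]
Tree (level-order array): [33, 15, 35, 6, 28, None, 48, None, None, 20, None, None, None, 18, 27, None, None, 22]
In a BST, the LCA of p=6, q=15 is the first node v on the
root-to-leaf path with p <= v <= q (go left if both < v, right if both > v).
Walk from root:
  at 33: both 6 and 15 < 33, go left
  at 15: 6 <= 15 <= 15, this is the LCA
LCA = 15


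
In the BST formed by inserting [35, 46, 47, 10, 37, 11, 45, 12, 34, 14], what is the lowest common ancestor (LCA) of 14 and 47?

Tree insertion order: [35, 46, 47, 10, 37, 11, 45, 12, 34, 14]
Tree (level-order array): [35, 10, 46, None, 11, 37, 47, None, 12, None, 45, None, None, None, 34, None, None, 14]
In a BST, the LCA of p=14, q=47 is the first node v on the
root-to-leaf path with p <= v <= q (go left if both < v, right if both > v).
Walk from root:
  at 35: 14 <= 35 <= 47, this is the LCA
LCA = 35


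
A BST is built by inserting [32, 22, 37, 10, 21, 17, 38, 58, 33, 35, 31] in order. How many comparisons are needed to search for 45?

Search path for 45: 32 -> 37 -> 38 -> 58
Found: False
Comparisons: 4


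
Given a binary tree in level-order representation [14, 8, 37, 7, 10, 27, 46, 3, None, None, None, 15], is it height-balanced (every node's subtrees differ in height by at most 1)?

Tree (level-order array): [14, 8, 37, 7, 10, 27, 46, 3, None, None, None, 15]
Definition: a tree is height-balanced if, at every node, |h(left) - h(right)| <= 1 (empty subtree has height -1).
Bottom-up per-node check:
  node 3: h_left=-1, h_right=-1, diff=0 [OK], height=0
  node 7: h_left=0, h_right=-1, diff=1 [OK], height=1
  node 10: h_left=-1, h_right=-1, diff=0 [OK], height=0
  node 8: h_left=1, h_right=0, diff=1 [OK], height=2
  node 15: h_left=-1, h_right=-1, diff=0 [OK], height=0
  node 27: h_left=0, h_right=-1, diff=1 [OK], height=1
  node 46: h_left=-1, h_right=-1, diff=0 [OK], height=0
  node 37: h_left=1, h_right=0, diff=1 [OK], height=2
  node 14: h_left=2, h_right=2, diff=0 [OK], height=3
All nodes satisfy the balance condition.
Result: Balanced


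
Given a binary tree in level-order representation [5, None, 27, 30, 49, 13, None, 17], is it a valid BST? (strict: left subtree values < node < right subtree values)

Level-order array: [5, None, 27, 30, 49, 13, None, 17]
Validate using subtree bounds (lo, hi): at each node, require lo < value < hi,
then recurse left with hi=value and right with lo=value.
Preorder trace (stopping at first violation):
  at node 5 with bounds (-inf, +inf): OK
  at node 27 with bounds (5, +inf): OK
  at node 30 with bounds (5, 27): VIOLATION
Node 30 violates its bound: not (5 < 30 < 27).
Result: Not a valid BST


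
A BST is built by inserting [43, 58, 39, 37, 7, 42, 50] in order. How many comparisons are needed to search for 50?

Search path for 50: 43 -> 58 -> 50
Found: True
Comparisons: 3


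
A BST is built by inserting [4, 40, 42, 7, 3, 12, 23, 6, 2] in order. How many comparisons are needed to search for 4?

Search path for 4: 4
Found: True
Comparisons: 1


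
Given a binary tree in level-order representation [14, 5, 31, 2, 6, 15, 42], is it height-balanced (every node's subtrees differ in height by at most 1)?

Tree (level-order array): [14, 5, 31, 2, 6, 15, 42]
Definition: a tree is height-balanced if, at every node, |h(left) - h(right)| <= 1 (empty subtree has height -1).
Bottom-up per-node check:
  node 2: h_left=-1, h_right=-1, diff=0 [OK], height=0
  node 6: h_left=-1, h_right=-1, diff=0 [OK], height=0
  node 5: h_left=0, h_right=0, diff=0 [OK], height=1
  node 15: h_left=-1, h_right=-1, diff=0 [OK], height=0
  node 42: h_left=-1, h_right=-1, diff=0 [OK], height=0
  node 31: h_left=0, h_right=0, diff=0 [OK], height=1
  node 14: h_left=1, h_right=1, diff=0 [OK], height=2
All nodes satisfy the balance condition.
Result: Balanced


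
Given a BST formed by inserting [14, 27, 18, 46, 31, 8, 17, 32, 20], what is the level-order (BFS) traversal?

Tree insertion order: [14, 27, 18, 46, 31, 8, 17, 32, 20]
Tree (level-order array): [14, 8, 27, None, None, 18, 46, 17, 20, 31, None, None, None, None, None, None, 32]
BFS from the root, enqueuing left then right child of each popped node:
  queue [14] -> pop 14, enqueue [8, 27], visited so far: [14]
  queue [8, 27] -> pop 8, enqueue [none], visited so far: [14, 8]
  queue [27] -> pop 27, enqueue [18, 46], visited so far: [14, 8, 27]
  queue [18, 46] -> pop 18, enqueue [17, 20], visited so far: [14, 8, 27, 18]
  queue [46, 17, 20] -> pop 46, enqueue [31], visited so far: [14, 8, 27, 18, 46]
  queue [17, 20, 31] -> pop 17, enqueue [none], visited so far: [14, 8, 27, 18, 46, 17]
  queue [20, 31] -> pop 20, enqueue [none], visited so far: [14, 8, 27, 18, 46, 17, 20]
  queue [31] -> pop 31, enqueue [32], visited so far: [14, 8, 27, 18, 46, 17, 20, 31]
  queue [32] -> pop 32, enqueue [none], visited so far: [14, 8, 27, 18, 46, 17, 20, 31, 32]
Result: [14, 8, 27, 18, 46, 17, 20, 31, 32]


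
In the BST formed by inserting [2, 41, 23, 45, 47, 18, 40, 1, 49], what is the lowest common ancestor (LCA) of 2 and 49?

Tree insertion order: [2, 41, 23, 45, 47, 18, 40, 1, 49]
Tree (level-order array): [2, 1, 41, None, None, 23, 45, 18, 40, None, 47, None, None, None, None, None, 49]
In a BST, the LCA of p=2, q=49 is the first node v on the
root-to-leaf path with p <= v <= q (go left if both < v, right if both > v).
Walk from root:
  at 2: 2 <= 2 <= 49, this is the LCA
LCA = 2


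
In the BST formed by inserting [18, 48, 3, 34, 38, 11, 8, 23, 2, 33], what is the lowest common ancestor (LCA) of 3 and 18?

Tree insertion order: [18, 48, 3, 34, 38, 11, 8, 23, 2, 33]
Tree (level-order array): [18, 3, 48, 2, 11, 34, None, None, None, 8, None, 23, 38, None, None, None, 33]
In a BST, the LCA of p=3, q=18 is the first node v on the
root-to-leaf path with p <= v <= q (go left if both < v, right if both > v).
Walk from root:
  at 18: 3 <= 18 <= 18, this is the LCA
LCA = 18


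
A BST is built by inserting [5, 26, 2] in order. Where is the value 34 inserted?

Starting tree (level order): [5, 2, 26]
Insertion path: 5 -> 26
Result: insert 34 as right child of 26
Final tree (level order): [5, 2, 26, None, None, None, 34]


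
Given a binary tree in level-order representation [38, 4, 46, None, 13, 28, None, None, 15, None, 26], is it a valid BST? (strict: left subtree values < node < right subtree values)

Level-order array: [38, 4, 46, None, 13, 28, None, None, 15, None, 26]
Validate using subtree bounds (lo, hi): at each node, require lo < value < hi,
then recurse left with hi=value and right with lo=value.
Preorder trace (stopping at first violation):
  at node 38 with bounds (-inf, +inf): OK
  at node 4 with bounds (-inf, 38): OK
  at node 13 with bounds (4, 38): OK
  at node 15 with bounds (13, 38): OK
  at node 46 with bounds (38, +inf): OK
  at node 28 with bounds (38, 46): VIOLATION
Node 28 violates its bound: not (38 < 28 < 46).
Result: Not a valid BST


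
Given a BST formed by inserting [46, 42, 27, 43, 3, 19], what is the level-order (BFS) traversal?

Tree insertion order: [46, 42, 27, 43, 3, 19]
Tree (level-order array): [46, 42, None, 27, 43, 3, None, None, None, None, 19]
BFS from the root, enqueuing left then right child of each popped node:
  queue [46] -> pop 46, enqueue [42], visited so far: [46]
  queue [42] -> pop 42, enqueue [27, 43], visited so far: [46, 42]
  queue [27, 43] -> pop 27, enqueue [3], visited so far: [46, 42, 27]
  queue [43, 3] -> pop 43, enqueue [none], visited so far: [46, 42, 27, 43]
  queue [3] -> pop 3, enqueue [19], visited so far: [46, 42, 27, 43, 3]
  queue [19] -> pop 19, enqueue [none], visited so far: [46, 42, 27, 43, 3, 19]
Result: [46, 42, 27, 43, 3, 19]


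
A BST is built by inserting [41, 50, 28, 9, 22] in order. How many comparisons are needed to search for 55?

Search path for 55: 41 -> 50
Found: False
Comparisons: 2


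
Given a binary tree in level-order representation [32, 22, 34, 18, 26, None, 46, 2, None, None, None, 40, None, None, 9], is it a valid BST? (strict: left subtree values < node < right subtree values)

Level-order array: [32, 22, 34, 18, 26, None, 46, 2, None, None, None, 40, None, None, 9]
Validate using subtree bounds (lo, hi): at each node, require lo < value < hi,
then recurse left with hi=value and right with lo=value.
Preorder trace (stopping at first violation):
  at node 32 with bounds (-inf, +inf): OK
  at node 22 with bounds (-inf, 32): OK
  at node 18 with bounds (-inf, 22): OK
  at node 2 with bounds (-inf, 18): OK
  at node 9 with bounds (2, 18): OK
  at node 26 with bounds (22, 32): OK
  at node 34 with bounds (32, +inf): OK
  at node 46 with bounds (34, +inf): OK
  at node 40 with bounds (34, 46): OK
No violation found at any node.
Result: Valid BST


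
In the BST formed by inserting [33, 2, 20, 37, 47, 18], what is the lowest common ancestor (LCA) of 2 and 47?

Tree insertion order: [33, 2, 20, 37, 47, 18]
Tree (level-order array): [33, 2, 37, None, 20, None, 47, 18]
In a BST, the LCA of p=2, q=47 is the first node v on the
root-to-leaf path with p <= v <= q (go left if both < v, right if both > v).
Walk from root:
  at 33: 2 <= 33 <= 47, this is the LCA
LCA = 33


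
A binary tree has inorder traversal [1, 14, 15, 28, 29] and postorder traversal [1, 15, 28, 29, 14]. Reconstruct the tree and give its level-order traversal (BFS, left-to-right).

Inorder:   [1, 14, 15, 28, 29]
Postorder: [1, 15, 28, 29, 14]
Algorithm: postorder visits root last, so walk postorder right-to-left;
each value is the root of the current inorder slice — split it at that
value, recurse on the right subtree first, then the left.
Recursive splits:
  root=14; inorder splits into left=[1], right=[15, 28, 29]
  root=29; inorder splits into left=[15, 28], right=[]
  root=28; inorder splits into left=[15], right=[]
  root=15; inorder splits into left=[], right=[]
  root=1; inorder splits into left=[], right=[]
Reconstructed level-order: [14, 1, 29, 28, 15]


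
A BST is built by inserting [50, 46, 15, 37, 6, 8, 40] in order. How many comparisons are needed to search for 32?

Search path for 32: 50 -> 46 -> 15 -> 37
Found: False
Comparisons: 4


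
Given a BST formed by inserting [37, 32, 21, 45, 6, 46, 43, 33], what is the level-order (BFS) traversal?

Tree insertion order: [37, 32, 21, 45, 6, 46, 43, 33]
Tree (level-order array): [37, 32, 45, 21, 33, 43, 46, 6]
BFS from the root, enqueuing left then right child of each popped node:
  queue [37] -> pop 37, enqueue [32, 45], visited so far: [37]
  queue [32, 45] -> pop 32, enqueue [21, 33], visited so far: [37, 32]
  queue [45, 21, 33] -> pop 45, enqueue [43, 46], visited so far: [37, 32, 45]
  queue [21, 33, 43, 46] -> pop 21, enqueue [6], visited so far: [37, 32, 45, 21]
  queue [33, 43, 46, 6] -> pop 33, enqueue [none], visited so far: [37, 32, 45, 21, 33]
  queue [43, 46, 6] -> pop 43, enqueue [none], visited so far: [37, 32, 45, 21, 33, 43]
  queue [46, 6] -> pop 46, enqueue [none], visited so far: [37, 32, 45, 21, 33, 43, 46]
  queue [6] -> pop 6, enqueue [none], visited so far: [37, 32, 45, 21, 33, 43, 46, 6]
Result: [37, 32, 45, 21, 33, 43, 46, 6]


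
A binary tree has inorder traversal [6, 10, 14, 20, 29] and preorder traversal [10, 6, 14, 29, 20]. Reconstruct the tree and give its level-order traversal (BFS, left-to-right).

Inorder:  [6, 10, 14, 20, 29]
Preorder: [10, 6, 14, 29, 20]
Algorithm: preorder visits root first, so consume preorder in order;
for each root, split the current inorder slice at that value into
left-subtree inorder and right-subtree inorder, then recurse.
Recursive splits:
  root=10; inorder splits into left=[6], right=[14, 20, 29]
  root=6; inorder splits into left=[], right=[]
  root=14; inorder splits into left=[], right=[20, 29]
  root=29; inorder splits into left=[20], right=[]
  root=20; inorder splits into left=[], right=[]
Reconstructed level-order: [10, 6, 14, 29, 20]


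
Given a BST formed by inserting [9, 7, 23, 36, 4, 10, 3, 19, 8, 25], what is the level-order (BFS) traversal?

Tree insertion order: [9, 7, 23, 36, 4, 10, 3, 19, 8, 25]
Tree (level-order array): [9, 7, 23, 4, 8, 10, 36, 3, None, None, None, None, 19, 25]
BFS from the root, enqueuing left then right child of each popped node:
  queue [9] -> pop 9, enqueue [7, 23], visited so far: [9]
  queue [7, 23] -> pop 7, enqueue [4, 8], visited so far: [9, 7]
  queue [23, 4, 8] -> pop 23, enqueue [10, 36], visited so far: [9, 7, 23]
  queue [4, 8, 10, 36] -> pop 4, enqueue [3], visited so far: [9, 7, 23, 4]
  queue [8, 10, 36, 3] -> pop 8, enqueue [none], visited so far: [9, 7, 23, 4, 8]
  queue [10, 36, 3] -> pop 10, enqueue [19], visited so far: [9, 7, 23, 4, 8, 10]
  queue [36, 3, 19] -> pop 36, enqueue [25], visited so far: [9, 7, 23, 4, 8, 10, 36]
  queue [3, 19, 25] -> pop 3, enqueue [none], visited so far: [9, 7, 23, 4, 8, 10, 36, 3]
  queue [19, 25] -> pop 19, enqueue [none], visited so far: [9, 7, 23, 4, 8, 10, 36, 3, 19]
  queue [25] -> pop 25, enqueue [none], visited so far: [9, 7, 23, 4, 8, 10, 36, 3, 19, 25]
Result: [9, 7, 23, 4, 8, 10, 36, 3, 19, 25]


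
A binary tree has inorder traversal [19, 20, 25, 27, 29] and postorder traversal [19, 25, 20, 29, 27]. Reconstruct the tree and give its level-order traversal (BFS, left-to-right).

Inorder:   [19, 20, 25, 27, 29]
Postorder: [19, 25, 20, 29, 27]
Algorithm: postorder visits root last, so walk postorder right-to-left;
each value is the root of the current inorder slice — split it at that
value, recurse on the right subtree first, then the left.
Recursive splits:
  root=27; inorder splits into left=[19, 20, 25], right=[29]
  root=29; inorder splits into left=[], right=[]
  root=20; inorder splits into left=[19], right=[25]
  root=25; inorder splits into left=[], right=[]
  root=19; inorder splits into left=[], right=[]
Reconstructed level-order: [27, 20, 29, 19, 25]


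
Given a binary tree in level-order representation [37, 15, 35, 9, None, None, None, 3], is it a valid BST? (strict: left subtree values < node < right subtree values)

Level-order array: [37, 15, 35, 9, None, None, None, 3]
Validate using subtree bounds (lo, hi): at each node, require lo < value < hi,
then recurse left with hi=value and right with lo=value.
Preorder trace (stopping at first violation):
  at node 37 with bounds (-inf, +inf): OK
  at node 15 with bounds (-inf, 37): OK
  at node 9 with bounds (-inf, 15): OK
  at node 3 with bounds (-inf, 9): OK
  at node 35 with bounds (37, +inf): VIOLATION
Node 35 violates its bound: not (37 < 35 < +inf).
Result: Not a valid BST


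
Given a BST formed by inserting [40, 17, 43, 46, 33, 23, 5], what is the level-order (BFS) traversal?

Tree insertion order: [40, 17, 43, 46, 33, 23, 5]
Tree (level-order array): [40, 17, 43, 5, 33, None, 46, None, None, 23]
BFS from the root, enqueuing left then right child of each popped node:
  queue [40] -> pop 40, enqueue [17, 43], visited so far: [40]
  queue [17, 43] -> pop 17, enqueue [5, 33], visited so far: [40, 17]
  queue [43, 5, 33] -> pop 43, enqueue [46], visited so far: [40, 17, 43]
  queue [5, 33, 46] -> pop 5, enqueue [none], visited so far: [40, 17, 43, 5]
  queue [33, 46] -> pop 33, enqueue [23], visited so far: [40, 17, 43, 5, 33]
  queue [46, 23] -> pop 46, enqueue [none], visited so far: [40, 17, 43, 5, 33, 46]
  queue [23] -> pop 23, enqueue [none], visited so far: [40, 17, 43, 5, 33, 46, 23]
Result: [40, 17, 43, 5, 33, 46, 23]


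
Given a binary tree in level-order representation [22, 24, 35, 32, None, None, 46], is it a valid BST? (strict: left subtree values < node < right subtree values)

Level-order array: [22, 24, 35, 32, None, None, 46]
Validate using subtree bounds (lo, hi): at each node, require lo < value < hi,
then recurse left with hi=value and right with lo=value.
Preorder trace (stopping at first violation):
  at node 22 with bounds (-inf, +inf): OK
  at node 24 with bounds (-inf, 22): VIOLATION
Node 24 violates its bound: not (-inf < 24 < 22).
Result: Not a valid BST


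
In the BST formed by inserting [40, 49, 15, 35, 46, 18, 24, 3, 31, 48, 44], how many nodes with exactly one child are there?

Tree built from: [40, 49, 15, 35, 46, 18, 24, 3, 31, 48, 44]
Tree (level-order array): [40, 15, 49, 3, 35, 46, None, None, None, 18, None, 44, 48, None, 24, None, None, None, None, None, 31]
Rule: These are nodes with exactly 1 non-null child.
Per-node child counts:
  node 40: 2 child(ren)
  node 15: 2 child(ren)
  node 3: 0 child(ren)
  node 35: 1 child(ren)
  node 18: 1 child(ren)
  node 24: 1 child(ren)
  node 31: 0 child(ren)
  node 49: 1 child(ren)
  node 46: 2 child(ren)
  node 44: 0 child(ren)
  node 48: 0 child(ren)
Matching nodes: [35, 18, 24, 49]
Count of nodes with exactly one child: 4


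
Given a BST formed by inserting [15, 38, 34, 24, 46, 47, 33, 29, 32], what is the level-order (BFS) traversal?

Tree insertion order: [15, 38, 34, 24, 46, 47, 33, 29, 32]
Tree (level-order array): [15, None, 38, 34, 46, 24, None, None, 47, None, 33, None, None, 29, None, None, 32]
BFS from the root, enqueuing left then right child of each popped node:
  queue [15] -> pop 15, enqueue [38], visited so far: [15]
  queue [38] -> pop 38, enqueue [34, 46], visited so far: [15, 38]
  queue [34, 46] -> pop 34, enqueue [24], visited so far: [15, 38, 34]
  queue [46, 24] -> pop 46, enqueue [47], visited so far: [15, 38, 34, 46]
  queue [24, 47] -> pop 24, enqueue [33], visited so far: [15, 38, 34, 46, 24]
  queue [47, 33] -> pop 47, enqueue [none], visited so far: [15, 38, 34, 46, 24, 47]
  queue [33] -> pop 33, enqueue [29], visited so far: [15, 38, 34, 46, 24, 47, 33]
  queue [29] -> pop 29, enqueue [32], visited so far: [15, 38, 34, 46, 24, 47, 33, 29]
  queue [32] -> pop 32, enqueue [none], visited so far: [15, 38, 34, 46, 24, 47, 33, 29, 32]
Result: [15, 38, 34, 46, 24, 47, 33, 29, 32]


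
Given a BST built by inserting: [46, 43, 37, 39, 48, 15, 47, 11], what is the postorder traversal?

Tree insertion order: [46, 43, 37, 39, 48, 15, 47, 11]
Tree (level-order array): [46, 43, 48, 37, None, 47, None, 15, 39, None, None, 11]
Postorder traversal: [11, 15, 39, 37, 43, 47, 48, 46]


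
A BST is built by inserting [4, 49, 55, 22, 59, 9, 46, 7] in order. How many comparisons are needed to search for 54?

Search path for 54: 4 -> 49 -> 55
Found: False
Comparisons: 3


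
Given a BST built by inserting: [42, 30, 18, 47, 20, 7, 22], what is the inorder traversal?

Tree insertion order: [42, 30, 18, 47, 20, 7, 22]
Tree (level-order array): [42, 30, 47, 18, None, None, None, 7, 20, None, None, None, 22]
Inorder traversal: [7, 18, 20, 22, 30, 42, 47]


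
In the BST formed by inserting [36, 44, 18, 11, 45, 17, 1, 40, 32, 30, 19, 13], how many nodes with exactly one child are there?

Tree built from: [36, 44, 18, 11, 45, 17, 1, 40, 32, 30, 19, 13]
Tree (level-order array): [36, 18, 44, 11, 32, 40, 45, 1, 17, 30, None, None, None, None, None, None, None, 13, None, 19]
Rule: These are nodes with exactly 1 non-null child.
Per-node child counts:
  node 36: 2 child(ren)
  node 18: 2 child(ren)
  node 11: 2 child(ren)
  node 1: 0 child(ren)
  node 17: 1 child(ren)
  node 13: 0 child(ren)
  node 32: 1 child(ren)
  node 30: 1 child(ren)
  node 19: 0 child(ren)
  node 44: 2 child(ren)
  node 40: 0 child(ren)
  node 45: 0 child(ren)
Matching nodes: [17, 32, 30]
Count of nodes with exactly one child: 3


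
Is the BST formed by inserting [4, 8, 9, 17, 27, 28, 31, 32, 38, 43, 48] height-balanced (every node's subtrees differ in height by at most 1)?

Tree (level-order array): [4, None, 8, None, 9, None, 17, None, 27, None, 28, None, 31, None, 32, None, 38, None, 43, None, 48]
Definition: a tree is height-balanced if, at every node, |h(left) - h(right)| <= 1 (empty subtree has height -1).
Bottom-up per-node check:
  node 48: h_left=-1, h_right=-1, diff=0 [OK], height=0
  node 43: h_left=-1, h_right=0, diff=1 [OK], height=1
  node 38: h_left=-1, h_right=1, diff=2 [FAIL (|-1-1|=2 > 1)], height=2
  node 32: h_left=-1, h_right=2, diff=3 [FAIL (|-1-2|=3 > 1)], height=3
  node 31: h_left=-1, h_right=3, diff=4 [FAIL (|-1-3|=4 > 1)], height=4
  node 28: h_left=-1, h_right=4, diff=5 [FAIL (|-1-4|=5 > 1)], height=5
  node 27: h_left=-1, h_right=5, diff=6 [FAIL (|-1-5|=6 > 1)], height=6
  node 17: h_left=-1, h_right=6, diff=7 [FAIL (|-1-6|=7 > 1)], height=7
  node 9: h_left=-1, h_right=7, diff=8 [FAIL (|-1-7|=8 > 1)], height=8
  node 8: h_left=-1, h_right=8, diff=9 [FAIL (|-1-8|=9 > 1)], height=9
  node 4: h_left=-1, h_right=9, diff=10 [FAIL (|-1-9|=10 > 1)], height=10
Node 38 violates the condition: |-1 - 1| = 2 > 1.
Result: Not balanced


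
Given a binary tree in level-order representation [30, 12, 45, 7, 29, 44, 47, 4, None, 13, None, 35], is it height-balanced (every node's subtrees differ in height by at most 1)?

Tree (level-order array): [30, 12, 45, 7, 29, 44, 47, 4, None, 13, None, 35]
Definition: a tree is height-balanced if, at every node, |h(left) - h(right)| <= 1 (empty subtree has height -1).
Bottom-up per-node check:
  node 4: h_left=-1, h_right=-1, diff=0 [OK], height=0
  node 7: h_left=0, h_right=-1, diff=1 [OK], height=1
  node 13: h_left=-1, h_right=-1, diff=0 [OK], height=0
  node 29: h_left=0, h_right=-1, diff=1 [OK], height=1
  node 12: h_left=1, h_right=1, diff=0 [OK], height=2
  node 35: h_left=-1, h_right=-1, diff=0 [OK], height=0
  node 44: h_left=0, h_right=-1, diff=1 [OK], height=1
  node 47: h_left=-1, h_right=-1, diff=0 [OK], height=0
  node 45: h_left=1, h_right=0, diff=1 [OK], height=2
  node 30: h_left=2, h_right=2, diff=0 [OK], height=3
All nodes satisfy the balance condition.
Result: Balanced


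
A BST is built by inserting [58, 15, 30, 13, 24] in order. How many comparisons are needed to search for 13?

Search path for 13: 58 -> 15 -> 13
Found: True
Comparisons: 3


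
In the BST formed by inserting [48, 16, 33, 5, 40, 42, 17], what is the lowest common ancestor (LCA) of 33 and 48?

Tree insertion order: [48, 16, 33, 5, 40, 42, 17]
Tree (level-order array): [48, 16, None, 5, 33, None, None, 17, 40, None, None, None, 42]
In a BST, the LCA of p=33, q=48 is the first node v on the
root-to-leaf path with p <= v <= q (go left if both < v, right if both > v).
Walk from root:
  at 48: 33 <= 48 <= 48, this is the LCA
LCA = 48


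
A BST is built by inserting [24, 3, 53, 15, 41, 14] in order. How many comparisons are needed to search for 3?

Search path for 3: 24 -> 3
Found: True
Comparisons: 2


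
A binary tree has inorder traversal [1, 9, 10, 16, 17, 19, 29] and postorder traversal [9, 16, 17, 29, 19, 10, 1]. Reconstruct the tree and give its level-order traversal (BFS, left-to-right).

Inorder:   [1, 9, 10, 16, 17, 19, 29]
Postorder: [9, 16, 17, 29, 19, 10, 1]
Algorithm: postorder visits root last, so walk postorder right-to-left;
each value is the root of the current inorder slice — split it at that
value, recurse on the right subtree first, then the left.
Recursive splits:
  root=1; inorder splits into left=[], right=[9, 10, 16, 17, 19, 29]
  root=10; inorder splits into left=[9], right=[16, 17, 19, 29]
  root=19; inorder splits into left=[16, 17], right=[29]
  root=29; inorder splits into left=[], right=[]
  root=17; inorder splits into left=[16], right=[]
  root=16; inorder splits into left=[], right=[]
  root=9; inorder splits into left=[], right=[]
Reconstructed level-order: [1, 10, 9, 19, 17, 29, 16]


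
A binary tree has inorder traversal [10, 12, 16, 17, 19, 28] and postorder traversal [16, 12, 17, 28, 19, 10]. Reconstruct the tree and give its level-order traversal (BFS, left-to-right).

Inorder:   [10, 12, 16, 17, 19, 28]
Postorder: [16, 12, 17, 28, 19, 10]
Algorithm: postorder visits root last, so walk postorder right-to-left;
each value is the root of the current inorder slice — split it at that
value, recurse on the right subtree first, then the left.
Recursive splits:
  root=10; inorder splits into left=[], right=[12, 16, 17, 19, 28]
  root=19; inorder splits into left=[12, 16, 17], right=[28]
  root=28; inorder splits into left=[], right=[]
  root=17; inorder splits into left=[12, 16], right=[]
  root=12; inorder splits into left=[], right=[16]
  root=16; inorder splits into left=[], right=[]
Reconstructed level-order: [10, 19, 17, 28, 12, 16]


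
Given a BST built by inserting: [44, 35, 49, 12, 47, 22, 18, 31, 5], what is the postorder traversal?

Tree insertion order: [44, 35, 49, 12, 47, 22, 18, 31, 5]
Tree (level-order array): [44, 35, 49, 12, None, 47, None, 5, 22, None, None, None, None, 18, 31]
Postorder traversal: [5, 18, 31, 22, 12, 35, 47, 49, 44]


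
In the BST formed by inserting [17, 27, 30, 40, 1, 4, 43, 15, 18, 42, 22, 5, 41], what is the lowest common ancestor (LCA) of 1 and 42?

Tree insertion order: [17, 27, 30, 40, 1, 4, 43, 15, 18, 42, 22, 5, 41]
Tree (level-order array): [17, 1, 27, None, 4, 18, 30, None, 15, None, 22, None, 40, 5, None, None, None, None, 43, None, None, 42, None, 41]
In a BST, the LCA of p=1, q=42 is the first node v on the
root-to-leaf path with p <= v <= q (go left if both < v, right if both > v).
Walk from root:
  at 17: 1 <= 17 <= 42, this is the LCA
LCA = 17


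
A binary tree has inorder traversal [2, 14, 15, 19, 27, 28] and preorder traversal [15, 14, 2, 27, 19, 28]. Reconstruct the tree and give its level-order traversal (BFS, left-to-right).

Inorder:  [2, 14, 15, 19, 27, 28]
Preorder: [15, 14, 2, 27, 19, 28]
Algorithm: preorder visits root first, so consume preorder in order;
for each root, split the current inorder slice at that value into
left-subtree inorder and right-subtree inorder, then recurse.
Recursive splits:
  root=15; inorder splits into left=[2, 14], right=[19, 27, 28]
  root=14; inorder splits into left=[2], right=[]
  root=2; inorder splits into left=[], right=[]
  root=27; inorder splits into left=[19], right=[28]
  root=19; inorder splits into left=[], right=[]
  root=28; inorder splits into left=[], right=[]
Reconstructed level-order: [15, 14, 27, 2, 19, 28]


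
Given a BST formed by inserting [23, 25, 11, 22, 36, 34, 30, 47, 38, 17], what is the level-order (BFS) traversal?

Tree insertion order: [23, 25, 11, 22, 36, 34, 30, 47, 38, 17]
Tree (level-order array): [23, 11, 25, None, 22, None, 36, 17, None, 34, 47, None, None, 30, None, 38]
BFS from the root, enqueuing left then right child of each popped node:
  queue [23] -> pop 23, enqueue [11, 25], visited so far: [23]
  queue [11, 25] -> pop 11, enqueue [22], visited so far: [23, 11]
  queue [25, 22] -> pop 25, enqueue [36], visited so far: [23, 11, 25]
  queue [22, 36] -> pop 22, enqueue [17], visited so far: [23, 11, 25, 22]
  queue [36, 17] -> pop 36, enqueue [34, 47], visited so far: [23, 11, 25, 22, 36]
  queue [17, 34, 47] -> pop 17, enqueue [none], visited so far: [23, 11, 25, 22, 36, 17]
  queue [34, 47] -> pop 34, enqueue [30], visited so far: [23, 11, 25, 22, 36, 17, 34]
  queue [47, 30] -> pop 47, enqueue [38], visited so far: [23, 11, 25, 22, 36, 17, 34, 47]
  queue [30, 38] -> pop 30, enqueue [none], visited so far: [23, 11, 25, 22, 36, 17, 34, 47, 30]
  queue [38] -> pop 38, enqueue [none], visited so far: [23, 11, 25, 22, 36, 17, 34, 47, 30, 38]
Result: [23, 11, 25, 22, 36, 17, 34, 47, 30, 38]


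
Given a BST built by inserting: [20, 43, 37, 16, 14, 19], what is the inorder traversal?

Tree insertion order: [20, 43, 37, 16, 14, 19]
Tree (level-order array): [20, 16, 43, 14, 19, 37]
Inorder traversal: [14, 16, 19, 20, 37, 43]


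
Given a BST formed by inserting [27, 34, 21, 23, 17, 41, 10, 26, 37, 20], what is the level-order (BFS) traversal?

Tree insertion order: [27, 34, 21, 23, 17, 41, 10, 26, 37, 20]
Tree (level-order array): [27, 21, 34, 17, 23, None, 41, 10, 20, None, 26, 37]
BFS from the root, enqueuing left then right child of each popped node:
  queue [27] -> pop 27, enqueue [21, 34], visited so far: [27]
  queue [21, 34] -> pop 21, enqueue [17, 23], visited so far: [27, 21]
  queue [34, 17, 23] -> pop 34, enqueue [41], visited so far: [27, 21, 34]
  queue [17, 23, 41] -> pop 17, enqueue [10, 20], visited so far: [27, 21, 34, 17]
  queue [23, 41, 10, 20] -> pop 23, enqueue [26], visited so far: [27, 21, 34, 17, 23]
  queue [41, 10, 20, 26] -> pop 41, enqueue [37], visited so far: [27, 21, 34, 17, 23, 41]
  queue [10, 20, 26, 37] -> pop 10, enqueue [none], visited so far: [27, 21, 34, 17, 23, 41, 10]
  queue [20, 26, 37] -> pop 20, enqueue [none], visited so far: [27, 21, 34, 17, 23, 41, 10, 20]
  queue [26, 37] -> pop 26, enqueue [none], visited so far: [27, 21, 34, 17, 23, 41, 10, 20, 26]
  queue [37] -> pop 37, enqueue [none], visited so far: [27, 21, 34, 17, 23, 41, 10, 20, 26, 37]
Result: [27, 21, 34, 17, 23, 41, 10, 20, 26, 37]
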